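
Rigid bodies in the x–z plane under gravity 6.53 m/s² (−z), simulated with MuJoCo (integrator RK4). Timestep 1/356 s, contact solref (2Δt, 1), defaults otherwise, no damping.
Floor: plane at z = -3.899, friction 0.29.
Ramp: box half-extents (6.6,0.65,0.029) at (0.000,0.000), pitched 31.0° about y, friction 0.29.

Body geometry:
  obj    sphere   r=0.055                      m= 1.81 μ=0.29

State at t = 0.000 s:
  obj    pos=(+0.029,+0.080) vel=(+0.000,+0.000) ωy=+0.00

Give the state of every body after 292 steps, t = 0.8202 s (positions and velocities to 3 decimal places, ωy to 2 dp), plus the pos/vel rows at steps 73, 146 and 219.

State at t = 0.8202 s:
  obj    pos=(+0.722,-0.336) vel=(+1.689,-1.015) ωy=+35.82

Key-timestep trajectory:
   step    t(s)  obj.x    obj.z    obj.vx   obj.vz 
     73  0.2051   +0.073  +0.054  +0.422  -0.254
    146  0.4101   +0.202  -0.024  +0.845  -0.507
    219  0.6152   +0.419  -0.154  +1.267  -0.761


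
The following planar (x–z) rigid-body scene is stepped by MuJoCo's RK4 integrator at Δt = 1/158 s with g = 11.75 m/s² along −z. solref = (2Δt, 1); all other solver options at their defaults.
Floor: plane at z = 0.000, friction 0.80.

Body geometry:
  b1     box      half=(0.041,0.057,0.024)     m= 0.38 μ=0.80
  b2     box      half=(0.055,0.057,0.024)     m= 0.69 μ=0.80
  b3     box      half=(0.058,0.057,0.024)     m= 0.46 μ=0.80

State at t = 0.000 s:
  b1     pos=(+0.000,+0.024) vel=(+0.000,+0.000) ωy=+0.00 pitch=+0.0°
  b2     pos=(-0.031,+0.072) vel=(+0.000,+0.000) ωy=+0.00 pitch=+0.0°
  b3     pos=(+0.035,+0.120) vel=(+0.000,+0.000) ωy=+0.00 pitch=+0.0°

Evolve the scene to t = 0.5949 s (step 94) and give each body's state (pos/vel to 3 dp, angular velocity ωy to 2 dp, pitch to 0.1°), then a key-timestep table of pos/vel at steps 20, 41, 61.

State at t = 0.5949 s:
  b1     pos=(+0.000,+0.024) vel=(+0.000,+0.000) ωy=+0.00 pitch=-0.1°
  b2     pos=(-0.031,+0.072) vel=(+0.000,+0.000) ωy=+0.00 pitch=-0.1°
  b3     pos=(+0.152,+0.024) vel=(+0.000,+0.000) ωy=+0.00 pitch=+180.0°

Key-timestep trajectory:
   step    t(s)  b1.x    b1.z    b1.vx   b1.vz   b2.x    b2.z    b2.vx   b2.vz   b3.x    b3.z    b3.vx   b3.vz 
     20  0.1266   +0.000  +0.024  +0.000  +0.000   -0.031  +0.072  +0.000  +0.001   +0.047  +0.109  +0.167  -0.275
     41  0.2595   +0.000  +0.024  +0.000  +0.000   -0.031  +0.072  +0.000  +0.000   +0.089  +0.062  +0.346  +0.076
     61  0.3861   +0.000  +0.024  +0.000  +0.000   -0.031  +0.072  +0.000  +0.000   +0.142  +0.037  +0.488  -0.585


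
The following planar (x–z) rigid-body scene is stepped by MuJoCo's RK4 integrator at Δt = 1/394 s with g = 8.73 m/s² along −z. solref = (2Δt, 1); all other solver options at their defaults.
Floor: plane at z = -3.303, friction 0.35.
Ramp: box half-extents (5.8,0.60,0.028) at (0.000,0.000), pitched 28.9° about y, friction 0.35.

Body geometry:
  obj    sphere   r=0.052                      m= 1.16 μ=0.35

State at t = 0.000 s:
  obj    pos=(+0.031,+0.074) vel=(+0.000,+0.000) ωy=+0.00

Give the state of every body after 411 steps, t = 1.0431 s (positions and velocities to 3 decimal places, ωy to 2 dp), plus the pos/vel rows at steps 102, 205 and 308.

State at t = 1.0431 s:
  obj    pos=(+1.467,-0.718) vel=(+2.752,-1.519) ωy=+60.45

Key-timestep trajectory:
   step    t(s)  obj.x    obj.z    obj.vx   obj.vz 
    102  0.2589   +0.120  +0.025  +0.683  -0.377
    205  0.5203   +0.388  -0.123  +1.373  -0.758
    308  0.7817   +0.837  -0.371  +2.062  -1.139


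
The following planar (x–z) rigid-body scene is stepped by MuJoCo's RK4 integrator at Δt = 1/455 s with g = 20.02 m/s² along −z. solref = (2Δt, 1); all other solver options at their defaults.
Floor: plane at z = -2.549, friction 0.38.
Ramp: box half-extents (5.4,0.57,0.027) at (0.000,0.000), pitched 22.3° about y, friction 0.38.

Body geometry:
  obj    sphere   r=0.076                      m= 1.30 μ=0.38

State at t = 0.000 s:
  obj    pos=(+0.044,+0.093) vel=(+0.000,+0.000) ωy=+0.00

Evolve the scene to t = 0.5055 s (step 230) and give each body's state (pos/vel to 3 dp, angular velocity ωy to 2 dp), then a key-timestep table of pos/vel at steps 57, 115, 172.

State at t = 0.5055 s:
  obj    pos=(+0.686,-0.170) vel=(+2.538,-1.041) ωy=+36.09

Key-timestep trajectory:
   step    t(s)  obj.x    obj.z    obj.vx   obj.vz 
     57  0.1253   +0.084  +0.077  +0.629  -0.258
    115  0.2527   +0.204  +0.027  +1.269  -0.520
    172  0.3780   +0.403  -0.054  +1.898  -0.778


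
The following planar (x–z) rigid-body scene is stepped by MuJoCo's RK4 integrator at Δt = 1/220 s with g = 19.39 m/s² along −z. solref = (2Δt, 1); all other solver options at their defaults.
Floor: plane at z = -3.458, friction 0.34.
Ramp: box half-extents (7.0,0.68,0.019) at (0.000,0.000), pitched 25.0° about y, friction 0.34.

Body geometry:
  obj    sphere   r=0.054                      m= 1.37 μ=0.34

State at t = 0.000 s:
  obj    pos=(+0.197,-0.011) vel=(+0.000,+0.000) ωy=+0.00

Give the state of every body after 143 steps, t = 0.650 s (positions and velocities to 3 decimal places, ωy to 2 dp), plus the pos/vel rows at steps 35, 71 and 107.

State at t = 0.650 s:
  obj    pos=(+1.318,-0.534) vel=(+3.448,-1.608) ωy=+70.44

Key-timestep trajectory:
   step    t(s)  obj.x    obj.z    obj.vx   obj.vz 
     35  0.1591   +0.264  -0.043  +0.844  -0.394
     71  0.3227   +0.473  -0.140  +1.712  -0.798
    107  0.4864   +0.824  -0.304  +2.580  -1.203


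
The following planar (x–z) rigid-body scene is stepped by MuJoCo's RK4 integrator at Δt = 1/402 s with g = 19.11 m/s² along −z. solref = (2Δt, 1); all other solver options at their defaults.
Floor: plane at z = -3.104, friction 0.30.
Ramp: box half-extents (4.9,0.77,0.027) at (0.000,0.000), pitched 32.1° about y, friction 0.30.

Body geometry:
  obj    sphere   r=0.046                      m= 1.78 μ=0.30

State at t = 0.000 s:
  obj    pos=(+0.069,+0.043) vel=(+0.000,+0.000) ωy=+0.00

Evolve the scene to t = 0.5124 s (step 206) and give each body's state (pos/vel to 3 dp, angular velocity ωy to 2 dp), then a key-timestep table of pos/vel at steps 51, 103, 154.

State at t = 0.5124 s:
  obj    pos=(+0.876,-0.463) vel=(+3.149,-1.975) ωy=+80.79

Key-timestep trajectory:
   step    t(s)  obj.x    obj.z    obj.vx   obj.vz 
     51  0.1269   +0.118  +0.012  +0.780  -0.489
    103  0.2562   +0.271  -0.084  +1.575  -0.988
    154  0.3831   +0.520  -0.240  +2.354  -1.477


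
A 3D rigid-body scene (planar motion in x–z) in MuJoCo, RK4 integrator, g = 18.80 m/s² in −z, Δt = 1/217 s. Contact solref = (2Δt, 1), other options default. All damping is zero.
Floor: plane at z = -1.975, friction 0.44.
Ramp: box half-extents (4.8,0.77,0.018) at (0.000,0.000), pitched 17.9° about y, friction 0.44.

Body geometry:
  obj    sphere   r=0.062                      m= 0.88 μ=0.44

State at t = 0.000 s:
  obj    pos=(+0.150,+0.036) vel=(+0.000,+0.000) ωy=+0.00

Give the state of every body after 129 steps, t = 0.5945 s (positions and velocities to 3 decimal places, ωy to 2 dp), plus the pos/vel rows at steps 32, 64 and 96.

State at t = 0.5945 s:
  obj    pos=(+0.844,-0.189) vel=(+2.335,-0.754) ωy=+39.56

Key-timestep trajectory:
   step    t(s)  obj.x    obj.z    obj.vx   obj.vz 
     32  0.1475   +0.193  +0.022  +0.579  -0.187
     64  0.2949   +0.321  -0.020  +1.158  -0.374
     96  0.4424   +0.534  -0.089  +1.738  -0.561


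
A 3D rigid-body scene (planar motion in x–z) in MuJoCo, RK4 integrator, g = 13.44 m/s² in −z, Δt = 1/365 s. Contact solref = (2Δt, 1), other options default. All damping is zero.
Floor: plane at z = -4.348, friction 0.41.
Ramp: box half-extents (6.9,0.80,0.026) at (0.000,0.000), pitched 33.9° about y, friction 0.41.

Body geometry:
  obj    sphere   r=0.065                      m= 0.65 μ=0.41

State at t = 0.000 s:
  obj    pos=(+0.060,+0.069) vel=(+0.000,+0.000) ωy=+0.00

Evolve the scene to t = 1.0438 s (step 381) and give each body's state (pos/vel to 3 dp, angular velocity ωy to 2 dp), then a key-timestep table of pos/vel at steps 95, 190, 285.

State at t = 1.0438 s:
  obj    pos=(+2.481,-1.558) vel=(+4.639,-3.117) ωy=+85.98

Key-timestep trajectory:
   step    t(s)  obj.x    obj.z    obj.vx   obj.vz 
     95  0.2603   +0.211  -0.032  +1.157  -0.777
    190  0.5205   +0.662  -0.335  +2.314  -1.555
    285  0.7808   +1.415  -0.841  +3.470  -2.332


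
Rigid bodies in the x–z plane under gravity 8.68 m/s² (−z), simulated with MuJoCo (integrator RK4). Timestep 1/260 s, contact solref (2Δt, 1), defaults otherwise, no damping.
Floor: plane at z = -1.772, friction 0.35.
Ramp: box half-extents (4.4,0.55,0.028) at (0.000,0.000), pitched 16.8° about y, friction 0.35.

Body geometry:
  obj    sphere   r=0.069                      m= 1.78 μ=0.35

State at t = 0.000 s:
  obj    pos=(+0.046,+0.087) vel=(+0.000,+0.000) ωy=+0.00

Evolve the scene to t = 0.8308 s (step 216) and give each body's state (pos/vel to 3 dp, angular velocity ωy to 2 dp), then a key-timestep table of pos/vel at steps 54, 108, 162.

State at t = 0.8308 s:
  obj    pos=(+0.638,-0.091) vel=(+1.425,-0.430) ωy=+21.57

Key-timestep trajectory:
   step    t(s)  obj.x    obj.z    obj.vx   obj.vz 
     54  0.2077   +0.083  +0.076  +0.356  -0.108
    108  0.4154   +0.194  +0.043  +0.713  -0.215
    162  0.6231   +0.379  -0.013  +1.069  -0.323


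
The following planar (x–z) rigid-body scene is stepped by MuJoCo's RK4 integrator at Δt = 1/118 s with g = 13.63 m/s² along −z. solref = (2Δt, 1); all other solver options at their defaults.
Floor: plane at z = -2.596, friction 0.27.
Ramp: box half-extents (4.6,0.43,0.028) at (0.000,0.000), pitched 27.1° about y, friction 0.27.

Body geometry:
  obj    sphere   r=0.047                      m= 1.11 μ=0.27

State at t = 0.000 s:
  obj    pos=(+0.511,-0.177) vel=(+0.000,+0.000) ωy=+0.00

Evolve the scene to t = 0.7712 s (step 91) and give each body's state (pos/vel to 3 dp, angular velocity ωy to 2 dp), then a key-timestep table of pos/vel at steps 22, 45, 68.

State at t = 0.7712 s:
  obj    pos=(+1.685,-0.778) vel=(+3.045,-1.558) ωy=+72.74

Key-timestep trajectory:
   step    t(s)  obj.x    obj.z    obj.vx   obj.vz 
     22  0.1864   +0.580  -0.212  +0.736  -0.377
     45  0.3814   +0.798  -0.324  +1.506  -0.771
     68  0.5763   +1.167  -0.513  +2.275  -1.164


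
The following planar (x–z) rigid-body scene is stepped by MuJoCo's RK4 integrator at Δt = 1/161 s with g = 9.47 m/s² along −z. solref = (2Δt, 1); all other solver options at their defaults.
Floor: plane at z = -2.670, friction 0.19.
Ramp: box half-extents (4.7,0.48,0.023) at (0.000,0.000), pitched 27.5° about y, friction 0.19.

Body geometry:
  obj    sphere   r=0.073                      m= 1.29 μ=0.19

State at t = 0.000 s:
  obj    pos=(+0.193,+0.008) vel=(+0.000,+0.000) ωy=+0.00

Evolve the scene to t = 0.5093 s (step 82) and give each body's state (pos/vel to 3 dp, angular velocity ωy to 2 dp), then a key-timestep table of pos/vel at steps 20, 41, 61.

State at t = 0.5093 s:
  obj    pos=(+0.552,-0.179) vel=(+1.411,-0.735) ωy=+21.78

Key-timestep trajectory:
   step    t(s)  obj.x    obj.z    obj.vx   obj.vz 
     20  0.1242   +0.214  -0.003  +0.345  -0.179
     41  0.2547   +0.283  -0.039  +0.706  -0.367
     61  0.3789   +0.392  -0.096  +1.050  -0.547


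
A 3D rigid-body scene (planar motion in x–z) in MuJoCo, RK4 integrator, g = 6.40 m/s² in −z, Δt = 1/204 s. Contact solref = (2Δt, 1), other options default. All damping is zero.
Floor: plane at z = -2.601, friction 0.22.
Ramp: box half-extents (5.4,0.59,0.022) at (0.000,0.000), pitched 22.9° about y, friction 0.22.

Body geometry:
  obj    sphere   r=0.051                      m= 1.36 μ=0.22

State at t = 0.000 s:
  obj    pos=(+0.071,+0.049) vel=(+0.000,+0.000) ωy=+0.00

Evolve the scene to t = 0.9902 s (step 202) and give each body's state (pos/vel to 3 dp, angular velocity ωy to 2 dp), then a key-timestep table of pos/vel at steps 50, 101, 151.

State at t = 0.9902 s:
  obj    pos=(+0.875,-0.290) vel=(+1.623,-0.685) ωy=+34.53

Key-timestep trajectory:
   step    t(s)  obj.x    obj.z    obj.vx   obj.vz 
     50  0.2451   +0.120  +0.028  +0.402  -0.170
    101  0.4951   +0.272  -0.036  +0.811  -0.343
    151  0.7402   +0.520  -0.140  +1.213  -0.512


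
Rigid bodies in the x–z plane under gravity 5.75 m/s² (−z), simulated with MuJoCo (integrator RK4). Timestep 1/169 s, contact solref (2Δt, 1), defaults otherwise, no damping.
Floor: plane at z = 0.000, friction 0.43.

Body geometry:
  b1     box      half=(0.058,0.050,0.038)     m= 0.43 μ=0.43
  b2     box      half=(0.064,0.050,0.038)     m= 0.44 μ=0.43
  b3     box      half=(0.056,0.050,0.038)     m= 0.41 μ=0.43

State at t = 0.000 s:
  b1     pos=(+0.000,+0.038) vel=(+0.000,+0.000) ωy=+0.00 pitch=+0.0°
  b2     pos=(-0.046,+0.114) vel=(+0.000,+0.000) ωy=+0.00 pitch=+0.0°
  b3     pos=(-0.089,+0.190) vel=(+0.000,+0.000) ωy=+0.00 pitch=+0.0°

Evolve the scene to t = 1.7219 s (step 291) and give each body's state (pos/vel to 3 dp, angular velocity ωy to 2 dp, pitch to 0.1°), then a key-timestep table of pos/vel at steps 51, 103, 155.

State at t = 1.7219 s:
  b1     pos=(+0.000,+0.038) vel=(+0.000,+0.000) ωy=+0.00 pitch=+0.0°
  b2     pos=(-0.209,+0.038) vel=(+0.000,+0.000) ωy=+0.00 pitch=+180.0°
  b3     pos=(-0.330,+0.038) vel=(+0.000,+0.000) ωy=+0.00 pitch=+180.0°

Key-timestep trajectory:
   step    t(s)  b1.x    b1.z    b1.vx   b1.vz   b2.x    b2.z    b2.vx   b2.vz   b3.x    b3.z    b3.vx   b3.vz 
     51  0.3018   +0.000  +0.038  +0.001  +0.000   -0.059  +0.116  -0.120  -0.006   -0.126  +0.173  -0.296  -0.204
    103  0.6095   +0.000  +0.038  +0.000  +0.000   -0.134  +0.071  -0.217  +0.072   -0.242  +0.067  -0.283  +0.058
    155  0.9172   +0.000  +0.038  +0.000  +0.000   -0.189  +0.066  -0.088  -0.045   -0.320  +0.038  -0.133  -0.001


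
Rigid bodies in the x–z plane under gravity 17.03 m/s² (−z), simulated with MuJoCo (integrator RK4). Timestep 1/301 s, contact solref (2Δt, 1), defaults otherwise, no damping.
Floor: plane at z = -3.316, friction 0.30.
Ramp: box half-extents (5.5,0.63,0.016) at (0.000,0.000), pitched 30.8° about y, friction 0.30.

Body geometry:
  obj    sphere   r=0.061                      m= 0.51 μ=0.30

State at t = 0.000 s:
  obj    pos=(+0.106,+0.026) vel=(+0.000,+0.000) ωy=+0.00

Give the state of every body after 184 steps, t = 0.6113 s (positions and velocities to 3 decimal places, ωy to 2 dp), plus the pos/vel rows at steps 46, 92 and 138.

State at t = 0.6113 s:
  obj    pos=(+1.106,-0.570) vel=(+3.271,-1.950) ωy=+62.40

Key-timestep trajectory:
   step    t(s)  obj.x    obj.z    obj.vx   obj.vz 
     46  0.1528   +0.169  -0.011  +0.818  -0.488
     92  0.3056   +0.356  -0.123  +1.635  -0.975
    138  0.4585   +0.669  -0.309  +2.453  -1.462


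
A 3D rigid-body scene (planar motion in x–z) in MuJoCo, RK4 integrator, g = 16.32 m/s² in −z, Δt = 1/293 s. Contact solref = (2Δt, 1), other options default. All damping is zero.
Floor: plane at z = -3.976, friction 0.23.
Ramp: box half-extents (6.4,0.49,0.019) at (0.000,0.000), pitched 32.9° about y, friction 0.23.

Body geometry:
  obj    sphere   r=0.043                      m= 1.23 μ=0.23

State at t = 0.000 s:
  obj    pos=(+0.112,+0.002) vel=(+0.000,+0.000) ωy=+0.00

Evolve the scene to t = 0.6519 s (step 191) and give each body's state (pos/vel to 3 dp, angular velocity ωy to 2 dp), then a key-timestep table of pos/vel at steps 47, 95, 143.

State at t = 0.6519 s:
  obj    pos=(+1.242,-0.729) vel=(+3.466,-2.242) ωy=+95.96

Key-timestep trajectory:
   step    t(s)  obj.x    obj.z    obj.vx   obj.vz 
     47  0.1604   +0.180  -0.043  +0.853  -0.552
     95  0.3242   +0.391  -0.179  +1.724  -1.115
    143  0.4881   +0.745  -0.408  +2.595  -1.679


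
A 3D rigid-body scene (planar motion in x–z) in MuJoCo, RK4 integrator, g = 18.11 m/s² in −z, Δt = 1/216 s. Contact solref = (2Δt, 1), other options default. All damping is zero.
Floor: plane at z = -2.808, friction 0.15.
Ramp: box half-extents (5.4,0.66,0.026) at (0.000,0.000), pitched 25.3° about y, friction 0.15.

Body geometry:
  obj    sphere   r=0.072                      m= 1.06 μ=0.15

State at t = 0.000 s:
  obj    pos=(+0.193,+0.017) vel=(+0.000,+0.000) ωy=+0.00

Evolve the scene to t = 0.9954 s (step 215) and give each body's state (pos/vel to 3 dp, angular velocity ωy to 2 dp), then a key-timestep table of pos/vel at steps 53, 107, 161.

State at t = 0.9954 s:
  obj    pos=(+2.669,-1.153) vel=(+4.975,-2.352) ωy=+76.40

Key-timestep trajectory:
   step    t(s)  obj.x    obj.z    obj.vx   obj.vz 
     53  0.2454   +0.344  -0.054  +1.227  -0.580
    107  0.4954   +0.807  -0.273  +2.476  -1.171
    161  0.7454   +1.582  -0.639  +3.726  -1.761


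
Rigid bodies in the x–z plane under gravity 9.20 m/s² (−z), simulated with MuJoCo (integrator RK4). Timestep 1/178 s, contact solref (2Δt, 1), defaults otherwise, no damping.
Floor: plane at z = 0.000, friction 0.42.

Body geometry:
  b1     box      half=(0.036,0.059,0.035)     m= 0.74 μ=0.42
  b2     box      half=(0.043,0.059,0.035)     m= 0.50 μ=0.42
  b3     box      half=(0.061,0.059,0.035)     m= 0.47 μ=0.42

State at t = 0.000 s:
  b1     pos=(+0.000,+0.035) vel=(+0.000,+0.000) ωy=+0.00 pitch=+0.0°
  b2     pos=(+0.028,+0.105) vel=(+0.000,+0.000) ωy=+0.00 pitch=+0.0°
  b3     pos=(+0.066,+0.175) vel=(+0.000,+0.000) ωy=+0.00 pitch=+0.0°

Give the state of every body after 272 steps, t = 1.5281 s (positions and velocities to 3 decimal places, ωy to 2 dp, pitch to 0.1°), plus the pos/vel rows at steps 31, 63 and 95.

State at t = 1.5281 s:
  b1     pos=(+0.000,+0.035) vel=(+0.000,+0.000) ωy=+0.00 pitch=+0.0°
  b2     pos=(+0.084,+0.043) vel=(+0.000,+0.000) ωy=+0.00 pitch=+90.0°
  b3     pos=(+0.288,+0.035) vel=(+0.000,+0.000) ωy=+0.00 pitch=+180.0°

Key-timestep trajectory:
   step    t(s)  b1.x    b1.z    b1.vx   b1.vz   b2.x    b2.z    b2.vx   b2.vz   b3.x    b3.z    b3.vx   b3.vz 
     31  0.1742   +0.000  +0.035  +0.000  +0.000   +0.036  +0.106  +0.115  +0.002   +0.089  +0.165  +0.306  -0.163
     63  0.3539   +0.000  +0.035  +0.000  +0.000   +0.077  +0.064  +0.288  -0.816   +0.171  +0.063  +0.653  -0.018
     95  0.5337   +0.000  +0.035  +0.000  +0.000   +0.084  +0.043  +0.000  +0.000   +0.251  +0.063  +0.452  -0.229


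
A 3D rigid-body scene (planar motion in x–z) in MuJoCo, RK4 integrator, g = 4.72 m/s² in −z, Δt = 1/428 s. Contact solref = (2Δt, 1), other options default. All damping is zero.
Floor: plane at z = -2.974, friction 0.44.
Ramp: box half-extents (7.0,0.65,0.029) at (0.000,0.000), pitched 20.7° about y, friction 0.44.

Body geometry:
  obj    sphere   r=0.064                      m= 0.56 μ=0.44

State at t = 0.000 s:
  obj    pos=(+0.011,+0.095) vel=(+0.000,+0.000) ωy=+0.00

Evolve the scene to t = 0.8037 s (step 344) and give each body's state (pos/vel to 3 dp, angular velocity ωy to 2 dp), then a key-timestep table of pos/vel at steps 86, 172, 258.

State at t = 0.8037 s:
  obj    pos=(+0.371,-0.041) vel=(+0.896,-0.339) ωy=+14.96

Key-timestep trajectory:
   step    t(s)  obj.x    obj.z    obj.vx   obj.vz 
     86  0.2009   +0.034  +0.087  +0.224  -0.085
    172  0.4019   +0.101  +0.061  +0.448  -0.169
    258  0.6028   +0.214  +0.019  +0.672  -0.254


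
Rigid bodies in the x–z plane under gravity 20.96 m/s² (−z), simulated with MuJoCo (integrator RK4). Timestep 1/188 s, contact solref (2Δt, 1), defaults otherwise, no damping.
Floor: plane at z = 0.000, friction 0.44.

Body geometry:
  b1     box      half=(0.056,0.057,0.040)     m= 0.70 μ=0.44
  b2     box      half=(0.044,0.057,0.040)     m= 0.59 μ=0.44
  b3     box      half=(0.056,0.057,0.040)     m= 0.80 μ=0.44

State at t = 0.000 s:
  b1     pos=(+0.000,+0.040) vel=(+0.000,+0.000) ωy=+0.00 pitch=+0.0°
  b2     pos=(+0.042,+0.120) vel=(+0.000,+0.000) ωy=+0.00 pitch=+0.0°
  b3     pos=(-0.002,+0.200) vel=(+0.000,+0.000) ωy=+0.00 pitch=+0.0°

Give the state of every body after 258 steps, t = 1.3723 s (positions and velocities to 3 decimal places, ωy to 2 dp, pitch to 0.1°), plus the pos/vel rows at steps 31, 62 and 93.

State at t = 1.3723 s:
  b1     pos=(+0.000,+0.040) vel=(+0.000,+0.000) ωy=+0.00 pitch=+0.0°
  b2     pos=(+0.042,+0.120) vel=(+0.000,+0.000) ωy=+0.00 pitch=+0.0°
  b3     pos=(-0.147,+0.040) vel=(+0.000,+0.000) ωy=+0.00 pitch=+180.0°

Key-timestep trajectory:
   step    t(s)  b1.x    b1.z    b1.vx   b1.vz   b2.x    b2.z    b2.vx   b2.vz   b3.x    b3.z    b3.vx   b3.vz 
     31  0.1649   +0.000  +0.040  +0.000  +0.000   +0.042  +0.120  +0.000  +0.000   -0.003  +0.200  -0.013  +0.000
     62  0.3298   +0.000  +0.040  +0.001  +0.000   +0.042  +0.120  +0.002  +0.000   -0.014  +0.198  -0.186  -0.049
     93  0.4947   +0.000  +0.040  +0.000  +0.000   +0.042  +0.120  +0.000  +0.000   -0.091  +0.125  -0.798  -0.590


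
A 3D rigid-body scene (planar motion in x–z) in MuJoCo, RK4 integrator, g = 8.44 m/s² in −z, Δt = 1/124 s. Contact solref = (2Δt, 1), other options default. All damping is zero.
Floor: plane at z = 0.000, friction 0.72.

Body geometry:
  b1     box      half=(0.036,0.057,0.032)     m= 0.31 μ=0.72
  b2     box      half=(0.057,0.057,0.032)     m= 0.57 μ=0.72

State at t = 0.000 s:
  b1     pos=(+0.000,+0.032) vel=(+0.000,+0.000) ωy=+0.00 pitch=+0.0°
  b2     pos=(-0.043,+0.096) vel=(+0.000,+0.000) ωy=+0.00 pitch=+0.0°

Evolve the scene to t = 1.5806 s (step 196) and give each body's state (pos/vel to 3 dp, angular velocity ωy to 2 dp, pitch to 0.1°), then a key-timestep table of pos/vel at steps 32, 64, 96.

State at t = 1.5806 s:
  b1     pos=(+0.000,+0.032) vel=(+0.000,+0.000) ωy=+0.00 pitch=+0.0°
  b2     pos=(-0.187,+0.032) vel=(+0.000,+0.000) ωy=+0.00 pitch=+180.0°

Key-timestep trajectory:
   step    t(s)  b1.x    b1.z    b1.vx   b1.vz   b2.x    b2.z    b2.vx   b2.vz 
     32  0.2581   +0.000  +0.032  +0.000  +0.000   -0.073  +0.063  -0.302  -0.231
     64  0.5161   +0.000  +0.032  +0.000  +0.000   -0.124  +0.065  -0.061  +0.003
     96  0.7742   +0.000  +0.032  +0.000  +0.000   -0.147  +0.062  -0.195  -0.053


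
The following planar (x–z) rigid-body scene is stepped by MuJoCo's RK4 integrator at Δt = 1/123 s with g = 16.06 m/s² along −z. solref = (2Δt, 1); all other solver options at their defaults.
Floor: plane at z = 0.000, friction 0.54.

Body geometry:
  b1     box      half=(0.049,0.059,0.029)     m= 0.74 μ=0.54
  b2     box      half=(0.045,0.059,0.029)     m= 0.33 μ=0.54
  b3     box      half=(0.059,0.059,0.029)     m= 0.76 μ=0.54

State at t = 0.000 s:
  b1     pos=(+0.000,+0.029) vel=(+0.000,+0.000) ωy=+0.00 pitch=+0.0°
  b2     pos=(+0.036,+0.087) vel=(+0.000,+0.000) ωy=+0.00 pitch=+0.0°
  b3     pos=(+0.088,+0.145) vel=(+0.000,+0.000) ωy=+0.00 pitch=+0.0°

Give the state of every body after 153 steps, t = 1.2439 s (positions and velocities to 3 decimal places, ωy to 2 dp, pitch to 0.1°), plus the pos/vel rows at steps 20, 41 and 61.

State at t = 1.2439 s:
  b1     pos=(+0.000,+0.029) vel=(+0.000,+0.000) ωy=+0.00 pitch=+0.0°
  b2     pos=(+0.089,+0.045) vel=(+0.000,+0.000) ωy=+0.00 pitch=+90.0°
  b3     pos=(+0.281,+0.029) vel=(+0.000,+0.000) ωy=+0.00 pitch=+180.0°

Key-timestep trajectory:
   step    t(s)  b1.x    b1.z    b1.vx   b1.vz   b2.x    b2.z    b2.vx   b2.vz   b3.x    b3.z    b3.vx   b3.vz 
     20  0.1626   +0.000  +0.029  +0.000  +0.000   +0.060  +0.088  +0.354  -0.157   +0.142  +0.089  +0.556  -1.090
     41  0.3333   +0.000  +0.029  +0.000  +0.000   +0.089  +0.045  -0.006  +0.014   +0.213  +0.066  +0.231  +0.004
     61  0.4959   +0.000  +0.029  +0.000  +0.000   +0.089  +0.045  +0.000  +0.000   +0.267  +0.043  +0.538  -0.564


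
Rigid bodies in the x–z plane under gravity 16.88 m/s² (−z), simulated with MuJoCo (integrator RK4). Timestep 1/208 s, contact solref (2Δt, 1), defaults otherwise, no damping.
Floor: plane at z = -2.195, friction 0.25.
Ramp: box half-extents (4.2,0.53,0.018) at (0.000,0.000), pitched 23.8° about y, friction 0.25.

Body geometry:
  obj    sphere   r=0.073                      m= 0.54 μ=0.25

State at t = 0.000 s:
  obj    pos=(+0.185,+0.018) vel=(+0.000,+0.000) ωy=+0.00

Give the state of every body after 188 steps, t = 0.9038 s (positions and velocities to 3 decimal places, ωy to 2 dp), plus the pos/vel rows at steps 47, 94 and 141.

State at t = 0.9038 s:
  obj    pos=(+2.004,-0.784) vel=(+4.024,-1.775) ωy=+60.23

Key-timestep trajectory:
   step    t(s)  obj.x    obj.z    obj.vx   obj.vz 
     47  0.2260   +0.299  -0.032  +1.006  -0.444
     94  0.4519   +0.640  -0.183  +2.012  -0.887
    141  0.6779   +1.208  -0.433  +3.018  -1.331


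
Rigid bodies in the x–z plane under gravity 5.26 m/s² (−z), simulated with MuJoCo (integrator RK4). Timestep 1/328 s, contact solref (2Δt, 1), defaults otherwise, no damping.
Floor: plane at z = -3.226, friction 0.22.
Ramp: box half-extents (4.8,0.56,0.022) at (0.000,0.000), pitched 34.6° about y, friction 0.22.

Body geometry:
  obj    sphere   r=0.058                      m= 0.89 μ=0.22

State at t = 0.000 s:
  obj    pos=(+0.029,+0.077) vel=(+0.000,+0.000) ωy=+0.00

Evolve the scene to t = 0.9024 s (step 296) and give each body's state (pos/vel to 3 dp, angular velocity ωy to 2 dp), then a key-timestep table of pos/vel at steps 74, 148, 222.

State at t = 0.9024 s:
  obj    pos=(+0.744,-0.416) vel=(+1.585,-1.093) ωy=+33.19

Key-timestep trajectory:
   step    t(s)  obj.x    obj.z    obj.vx   obj.vz 
     74  0.2256   +0.074  +0.046  +0.396  -0.273
    148  0.4512   +0.208  -0.046  +0.793  -0.547
    222  0.6768   +0.431  -0.200  +1.189  -0.820


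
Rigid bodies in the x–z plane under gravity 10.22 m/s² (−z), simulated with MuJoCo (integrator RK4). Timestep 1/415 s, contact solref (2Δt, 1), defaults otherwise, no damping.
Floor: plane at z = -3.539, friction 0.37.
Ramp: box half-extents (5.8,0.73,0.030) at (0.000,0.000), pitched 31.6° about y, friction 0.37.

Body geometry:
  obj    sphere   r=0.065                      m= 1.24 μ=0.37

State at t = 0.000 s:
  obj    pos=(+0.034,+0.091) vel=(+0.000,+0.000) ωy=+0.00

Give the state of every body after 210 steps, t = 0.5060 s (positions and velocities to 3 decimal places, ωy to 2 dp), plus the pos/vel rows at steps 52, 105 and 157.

State at t = 0.5060 s:
  obj    pos=(+0.451,-0.166) vel=(+1.649,-1.014) ωy=+29.77

Key-timestep trajectory:
   step    t(s)  obj.x    obj.z    obj.vx   obj.vz 
     52  0.1253   +0.059  +0.075  +0.408  -0.251
    105  0.2530   +0.138  +0.027  +0.824  -0.507
    157  0.3783   +0.267  -0.053  +1.233  -0.758


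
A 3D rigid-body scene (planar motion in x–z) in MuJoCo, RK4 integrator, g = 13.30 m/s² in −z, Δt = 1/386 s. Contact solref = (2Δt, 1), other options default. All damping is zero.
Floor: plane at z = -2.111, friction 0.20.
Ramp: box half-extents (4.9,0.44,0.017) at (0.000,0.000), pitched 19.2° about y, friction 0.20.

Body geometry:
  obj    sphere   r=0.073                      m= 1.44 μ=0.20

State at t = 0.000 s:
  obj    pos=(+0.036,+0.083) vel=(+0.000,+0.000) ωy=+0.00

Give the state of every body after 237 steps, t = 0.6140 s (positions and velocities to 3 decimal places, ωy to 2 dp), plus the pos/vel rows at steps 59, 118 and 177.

State at t = 0.6140 s:
  obj    pos=(+0.592,-0.111) vel=(+1.812,-0.631) ωy=+26.27

Key-timestep trajectory:
   step    t(s)  obj.x    obj.z    obj.vx   obj.vz 
     59  0.1528   +0.070  +0.071  +0.451  -0.157
    118  0.3057   +0.174  +0.035  +0.902  -0.314
    177  0.4585   +0.346  -0.025  +1.353  -0.471


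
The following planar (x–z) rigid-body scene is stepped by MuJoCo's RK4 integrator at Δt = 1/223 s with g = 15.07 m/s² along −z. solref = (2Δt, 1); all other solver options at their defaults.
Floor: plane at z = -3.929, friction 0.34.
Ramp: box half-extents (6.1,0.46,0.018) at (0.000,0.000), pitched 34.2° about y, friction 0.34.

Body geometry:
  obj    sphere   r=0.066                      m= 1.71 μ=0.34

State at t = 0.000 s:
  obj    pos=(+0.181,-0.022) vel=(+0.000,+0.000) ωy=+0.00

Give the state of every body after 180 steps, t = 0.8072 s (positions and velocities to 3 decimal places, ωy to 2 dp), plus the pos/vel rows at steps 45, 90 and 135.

State at t = 0.8072 s:
  obj    pos=(+1.812,-1.130) vel=(+4.039,-2.745) ωy=+73.98

Key-timestep trajectory:
   step    t(s)  obj.x    obj.z    obj.vx   obj.vz 
     45  0.2018   +0.283  -0.091  +1.010  -0.686
     90  0.4036   +0.589  -0.299  +2.020  -1.373
    135  0.6054   +1.098  -0.645  +3.030  -2.059


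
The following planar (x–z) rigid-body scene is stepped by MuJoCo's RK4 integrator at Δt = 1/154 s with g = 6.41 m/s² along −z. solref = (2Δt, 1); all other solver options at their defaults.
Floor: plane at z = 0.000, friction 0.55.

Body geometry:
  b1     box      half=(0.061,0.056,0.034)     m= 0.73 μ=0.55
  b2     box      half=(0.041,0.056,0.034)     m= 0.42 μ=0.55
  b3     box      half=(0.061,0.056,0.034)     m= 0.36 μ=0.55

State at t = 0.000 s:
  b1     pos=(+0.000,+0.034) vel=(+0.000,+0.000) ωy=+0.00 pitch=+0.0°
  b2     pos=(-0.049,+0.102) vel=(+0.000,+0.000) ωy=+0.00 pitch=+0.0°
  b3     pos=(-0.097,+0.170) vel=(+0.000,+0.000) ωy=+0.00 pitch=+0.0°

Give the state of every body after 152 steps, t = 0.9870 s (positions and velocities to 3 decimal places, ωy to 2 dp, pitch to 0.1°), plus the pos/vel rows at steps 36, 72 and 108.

State at t = 0.9870 s:
  b1     pos=(+0.000,+0.034) vel=(+0.000,+0.000) ωy=+0.00 pitch=+0.0°
  b2     pos=(-0.104,+0.041) vel=(+0.000,+0.000) ωy=+0.00 pitch=-90.0°
  b3     pos=(-0.308,+0.034) vel=(+0.000,+0.000) ωy=+0.00 pitch=+180.0°

Key-timestep trajectory:
   step    t(s)  b1.x    b1.z    b1.vx   b1.vz   b2.x    b2.z    b2.vx   b2.vz   b3.x    b3.z    b3.vx   b3.vz 
     36  0.2338   +0.000  +0.034  +0.000  +0.000   -0.060  +0.104  -0.122  +0.005   -0.127  +0.153  -0.292  -0.217
     72  0.4675   +0.000  +0.034  +0.000  +0.000   -0.107  +0.039  +0.123  -0.125   -0.216  +0.062  -0.282  +0.143
    108  0.7013   +0.000  +0.034  +0.000  +0.000   -0.104  +0.041  +0.000  +0.000   -0.265  +0.067  -0.240  -0.066


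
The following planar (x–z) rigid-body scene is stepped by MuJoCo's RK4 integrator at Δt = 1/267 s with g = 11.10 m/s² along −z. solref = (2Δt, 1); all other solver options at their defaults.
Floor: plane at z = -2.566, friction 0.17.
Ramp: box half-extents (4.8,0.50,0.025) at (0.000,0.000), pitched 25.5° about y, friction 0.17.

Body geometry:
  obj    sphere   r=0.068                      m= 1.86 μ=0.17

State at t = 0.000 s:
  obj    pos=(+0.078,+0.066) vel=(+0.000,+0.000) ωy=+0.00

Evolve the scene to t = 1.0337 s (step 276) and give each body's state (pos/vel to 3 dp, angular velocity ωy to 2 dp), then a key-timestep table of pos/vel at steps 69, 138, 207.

State at t = 1.0337 s:
  obj    pos=(+1.724,-0.719) vel=(+3.185,-1.519) ωy=+51.88

Key-timestep trajectory:
   step    t(s)  obj.x    obj.z    obj.vx   obj.vz 
     69  0.2584   +0.181  +0.017  +0.796  -0.380
    138  0.5169   +0.490  -0.130  +1.593  -0.760
    207  0.7753   +1.004  -0.376  +2.389  -1.139


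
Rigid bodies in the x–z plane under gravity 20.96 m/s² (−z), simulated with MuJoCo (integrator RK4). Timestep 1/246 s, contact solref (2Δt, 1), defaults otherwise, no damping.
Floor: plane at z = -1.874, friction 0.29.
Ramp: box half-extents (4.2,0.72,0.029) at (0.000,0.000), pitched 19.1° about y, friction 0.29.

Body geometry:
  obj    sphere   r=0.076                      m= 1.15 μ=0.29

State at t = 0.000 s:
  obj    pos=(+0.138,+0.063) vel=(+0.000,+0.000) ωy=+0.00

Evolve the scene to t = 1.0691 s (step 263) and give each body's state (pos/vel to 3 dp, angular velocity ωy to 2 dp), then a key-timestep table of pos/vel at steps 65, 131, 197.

State at t = 1.0691 s:
  obj    pos=(+2.784,-0.853) vel=(+4.949,-1.714) ωy=+68.91

Key-timestep trajectory:
   step    t(s)  obj.x    obj.z    obj.vx   obj.vz 
     65  0.2642   +0.300  +0.007  +1.223  -0.424
    131  0.5325   +0.795  -0.164  +2.465  -0.854
    197  0.8008   +1.623  -0.451  +3.707  -1.284


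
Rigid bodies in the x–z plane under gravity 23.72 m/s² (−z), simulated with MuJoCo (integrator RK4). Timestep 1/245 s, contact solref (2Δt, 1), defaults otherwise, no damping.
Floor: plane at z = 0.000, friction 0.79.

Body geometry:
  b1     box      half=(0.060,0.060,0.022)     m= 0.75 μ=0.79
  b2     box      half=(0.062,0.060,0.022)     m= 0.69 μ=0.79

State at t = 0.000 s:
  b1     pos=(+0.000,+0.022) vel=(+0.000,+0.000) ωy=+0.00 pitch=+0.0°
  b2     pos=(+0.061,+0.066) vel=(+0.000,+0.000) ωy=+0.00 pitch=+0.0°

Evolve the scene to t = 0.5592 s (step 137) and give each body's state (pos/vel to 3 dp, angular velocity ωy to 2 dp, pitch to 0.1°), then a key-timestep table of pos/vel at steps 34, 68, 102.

State at t = 0.5592 s:
  b1     pos=(+0.000,+0.022) vel=(-0.001,+0.000) ωy=+0.00 pitch=+0.0°
  b2     pos=(+0.076,+0.059) vel=(+0.000,-0.001) ωy=-0.03 pitch=+44.3°

Key-timestep trajectory:
   step    t(s)  b1.x    b1.z    b1.vx   b1.vz   b2.x    b2.z    b2.vx   b2.vz 
     34  0.1388   +0.000  +0.022  +0.000  +0.000   +0.065  +0.065  +0.085  -0.020
     68  0.2776   +0.000  +0.022  +0.000  +0.000   +0.079  +0.061  -0.147  -0.061
    102  0.4163   +0.000  +0.022  -0.001  +0.000   +0.076  +0.059  +0.001  -0.001


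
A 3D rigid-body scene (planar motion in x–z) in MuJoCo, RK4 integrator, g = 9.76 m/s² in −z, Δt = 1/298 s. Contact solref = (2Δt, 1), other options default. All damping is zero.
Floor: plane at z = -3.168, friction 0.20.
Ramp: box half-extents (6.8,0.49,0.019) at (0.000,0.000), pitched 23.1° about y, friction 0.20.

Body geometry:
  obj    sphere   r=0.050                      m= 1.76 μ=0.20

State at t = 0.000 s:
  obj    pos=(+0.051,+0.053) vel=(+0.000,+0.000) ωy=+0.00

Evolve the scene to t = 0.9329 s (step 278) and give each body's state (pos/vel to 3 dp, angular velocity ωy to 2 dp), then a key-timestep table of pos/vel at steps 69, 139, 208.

State at t = 0.9329 s:
  obj    pos=(+1.146,-0.414) vel=(+2.347,-1.001) ωy=+51.02

Key-timestep trajectory:
   step    t(s)  obj.x    obj.z    obj.vx   obj.vz 
     69  0.2315   +0.119  +0.024  +0.583  -0.249
    139  0.4664   +0.325  -0.064  +1.174  -0.501
    208  0.6980   +0.664  -0.208  +1.756  -0.749


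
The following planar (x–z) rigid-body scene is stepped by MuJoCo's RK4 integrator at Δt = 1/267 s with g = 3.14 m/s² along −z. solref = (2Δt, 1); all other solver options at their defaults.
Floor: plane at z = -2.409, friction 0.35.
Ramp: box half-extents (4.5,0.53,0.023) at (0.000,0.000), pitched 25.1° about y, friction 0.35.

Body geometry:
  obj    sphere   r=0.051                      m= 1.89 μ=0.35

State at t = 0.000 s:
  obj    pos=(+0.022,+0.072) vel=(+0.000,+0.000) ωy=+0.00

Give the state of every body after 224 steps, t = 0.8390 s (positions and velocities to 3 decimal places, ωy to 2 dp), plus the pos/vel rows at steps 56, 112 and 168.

State at t = 0.8390 s:
  obj    pos=(+0.325,-0.071) vel=(+0.723,-0.339) ωy=+15.65

Key-timestep trajectory:
   step    t(s)  obj.x    obj.z    obj.vx   obj.vz 
     56  0.2097   +0.041  +0.063  +0.181  -0.085
    112  0.4195   +0.098  +0.036  +0.361  -0.169
    168  0.6292   +0.192  -0.008  +0.542  -0.254


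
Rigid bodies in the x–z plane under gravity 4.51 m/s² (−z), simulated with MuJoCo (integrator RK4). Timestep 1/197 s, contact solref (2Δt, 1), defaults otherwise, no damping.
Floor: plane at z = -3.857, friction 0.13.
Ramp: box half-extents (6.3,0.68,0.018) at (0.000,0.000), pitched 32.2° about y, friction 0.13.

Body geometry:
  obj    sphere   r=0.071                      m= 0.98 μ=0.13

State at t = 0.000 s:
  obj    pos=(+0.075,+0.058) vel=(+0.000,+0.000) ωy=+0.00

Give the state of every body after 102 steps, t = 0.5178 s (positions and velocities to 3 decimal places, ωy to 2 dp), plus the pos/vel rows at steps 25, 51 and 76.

State at t = 0.5178 s:
  obj    pos=(+0.291,-0.078) vel=(+0.831,-0.536) ωy=+8.99

Key-timestep trajectory:
   step    t(s)  obj.x    obj.z    obj.vx   obj.vz 
     25  0.1269   +0.088  +0.050  +0.204  -0.131
     51  0.2589   +0.129  +0.024  +0.417  -0.264
     76  0.3858   +0.195  -0.018  +0.622  -0.393


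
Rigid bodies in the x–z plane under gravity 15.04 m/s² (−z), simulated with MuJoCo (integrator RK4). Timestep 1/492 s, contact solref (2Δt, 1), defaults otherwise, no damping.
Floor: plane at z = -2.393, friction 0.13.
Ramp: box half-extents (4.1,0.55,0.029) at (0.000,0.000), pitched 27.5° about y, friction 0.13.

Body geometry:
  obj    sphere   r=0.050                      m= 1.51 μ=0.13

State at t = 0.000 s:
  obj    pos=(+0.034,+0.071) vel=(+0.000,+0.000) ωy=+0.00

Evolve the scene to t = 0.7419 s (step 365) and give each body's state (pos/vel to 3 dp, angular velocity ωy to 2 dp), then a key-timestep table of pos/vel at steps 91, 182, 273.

State at t = 0.7419 s:
  obj    pos=(+1.308,-0.592) vel=(+3.427,-1.799) ωy=+64.09

Key-timestep trajectory:
   step    t(s)  obj.x    obj.z    obj.vx   obj.vz 
     91  0.1850   +0.114  +0.030  +0.859  -0.443
    182  0.3699   +0.351  -0.094  +1.712  -0.892
    273  0.5549   +0.747  -0.300  +2.575  -1.316


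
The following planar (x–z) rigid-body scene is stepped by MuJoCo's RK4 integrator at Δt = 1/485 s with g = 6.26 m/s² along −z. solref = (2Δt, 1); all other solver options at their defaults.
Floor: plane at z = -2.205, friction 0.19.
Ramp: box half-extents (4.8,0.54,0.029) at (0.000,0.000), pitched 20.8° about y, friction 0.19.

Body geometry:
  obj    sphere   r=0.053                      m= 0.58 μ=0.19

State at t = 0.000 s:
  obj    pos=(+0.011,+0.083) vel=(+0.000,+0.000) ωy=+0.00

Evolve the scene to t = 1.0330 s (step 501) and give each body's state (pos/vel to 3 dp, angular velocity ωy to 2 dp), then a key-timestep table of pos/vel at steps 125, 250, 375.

State at t = 1.0330 s:
  obj    pos=(+0.803,-0.217) vel=(+1.533,-0.582) ωy=+30.94

Key-timestep trajectory:
   step    t(s)  obj.x    obj.z    obj.vx   obj.vz 
    125  0.2577   +0.060  +0.065  +0.383  -0.145
    250  0.5155   +0.208  +0.009  +0.765  -0.291
    375  0.7732   +0.455  -0.085  +1.148  -0.436


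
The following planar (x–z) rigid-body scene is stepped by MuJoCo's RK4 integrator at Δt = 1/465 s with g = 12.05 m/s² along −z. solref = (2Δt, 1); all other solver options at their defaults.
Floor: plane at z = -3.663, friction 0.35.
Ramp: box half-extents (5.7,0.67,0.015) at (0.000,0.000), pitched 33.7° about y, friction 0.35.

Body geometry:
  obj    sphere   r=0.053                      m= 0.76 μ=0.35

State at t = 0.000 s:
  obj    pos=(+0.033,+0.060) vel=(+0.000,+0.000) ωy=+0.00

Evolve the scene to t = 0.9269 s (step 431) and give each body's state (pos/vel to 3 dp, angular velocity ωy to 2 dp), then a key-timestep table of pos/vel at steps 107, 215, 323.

State at t = 0.9269 s:
  obj    pos=(+1.740,-1.078) vel=(+3.683,-2.456) ωy=+83.51

Key-timestep trajectory:
   step    t(s)  obj.x    obj.z    obj.vx   obj.vz 
    107  0.2301   +0.138  -0.010  +0.914  -0.610
    215  0.4624   +0.458  -0.223  +1.837  -1.225
    323  0.6946   +0.992  -0.580  +2.760  -1.841


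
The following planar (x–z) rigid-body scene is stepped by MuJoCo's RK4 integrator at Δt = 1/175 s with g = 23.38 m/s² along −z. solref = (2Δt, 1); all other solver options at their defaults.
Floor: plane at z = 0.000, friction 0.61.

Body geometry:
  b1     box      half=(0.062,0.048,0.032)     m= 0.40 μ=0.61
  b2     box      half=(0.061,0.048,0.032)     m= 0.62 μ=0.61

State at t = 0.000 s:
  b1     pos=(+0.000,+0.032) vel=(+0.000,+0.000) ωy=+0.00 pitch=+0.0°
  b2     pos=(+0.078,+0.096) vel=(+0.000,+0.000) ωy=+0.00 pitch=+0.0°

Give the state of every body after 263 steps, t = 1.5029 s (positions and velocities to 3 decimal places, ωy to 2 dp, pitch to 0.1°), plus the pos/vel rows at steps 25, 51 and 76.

State at t = 1.5029 s:
  b1     pos=(+0.000,+0.032) vel=(+0.000,+0.000) ωy=+0.00 pitch=+0.0°
  b2     pos=(+0.140,+0.061) vel=(+0.000,+0.000) ωy=+0.00 pitch=+90.0°

Key-timestep trajectory:
   step    t(s)  b1.x    b1.z    b1.vx   b1.vz   b2.x    b2.z    b2.vx   b2.vz 
     25  0.1429   +0.000  +0.032  +0.000  +0.000   +0.113  +0.067  +0.414  +0.062
     51  0.2914   +0.000  +0.032  +0.000  +0.000   +0.154  +0.066  -0.065  -0.017
     76  0.4343   +0.000  +0.032  +0.000  +0.000   +0.137  +0.062  +0.210  -0.094
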